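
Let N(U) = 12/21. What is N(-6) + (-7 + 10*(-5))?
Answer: -395/7 ≈ -56.429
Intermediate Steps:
N(U) = 4/7 (N(U) = 12*(1/21) = 4/7)
N(-6) + (-7 + 10*(-5)) = 4/7 + (-7 + 10*(-5)) = 4/7 + (-7 - 50) = 4/7 - 57 = -395/7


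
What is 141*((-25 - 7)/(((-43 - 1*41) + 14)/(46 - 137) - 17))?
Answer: 58656/211 ≈ 277.99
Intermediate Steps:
141*((-25 - 7)/(((-43 - 1*41) + 14)/(46 - 137) - 17)) = 141*(-32/(((-43 - 41) + 14)/(-91) - 17)) = 141*(-32/((-84 + 14)*(-1/91) - 17)) = 141*(-32/(-70*(-1/91) - 17)) = 141*(-32/(10/13 - 17)) = 141*(-32/(-211/13)) = 141*(-32*(-13/211)) = 141*(416/211) = 58656/211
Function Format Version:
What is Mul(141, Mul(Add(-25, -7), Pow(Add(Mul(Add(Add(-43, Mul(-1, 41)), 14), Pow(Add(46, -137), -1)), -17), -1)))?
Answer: Rational(58656, 211) ≈ 277.99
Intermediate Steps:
Mul(141, Mul(Add(-25, -7), Pow(Add(Mul(Add(Add(-43, Mul(-1, 41)), 14), Pow(Add(46, -137), -1)), -17), -1))) = Mul(141, Mul(-32, Pow(Add(Mul(Add(Add(-43, -41), 14), Pow(-91, -1)), -17), -1))) = Mul(141, Mul(-32, Pow(Add(Mul(Add(-84, 14), Rational(-1, 91)), -17), -1))) = Mul(141, Mul(-32, Pow(Add(Mul(-70, Rational(-1, 91)), -17), -1))) = Mul(141, Mul(-32, Pow(Add(Rational(10, 13), -17), -1))) = Mul(141, Mul(-32, Pow(Rational(-211, 13), -1))) = Mul(141, Mul(-32, Rational(-13, 211))) = Mul(141, Rational(416, 211)) = Rational(58656, 211)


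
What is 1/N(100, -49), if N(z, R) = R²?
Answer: 1/2401 ≈ 0.00041649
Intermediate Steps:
1/N(100, -49) = 1/((-49)²) = 1/2401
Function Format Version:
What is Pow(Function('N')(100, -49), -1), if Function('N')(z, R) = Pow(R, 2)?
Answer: Rational(1, 2401) ≈ 0.00041649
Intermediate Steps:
Pow(Function('N')(100, -49), -1) = Pow(Pow(-49, 2), -1) = Pow(2401, -1) = Rational(1, 2401)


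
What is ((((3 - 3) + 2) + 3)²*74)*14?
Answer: 25900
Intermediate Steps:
((((3 - 3) + 2) + 3)²*74)*14 = (((0 + 2) + 3)²*74)*14 = ((2 + 3)²*74)*14 = (5²*74)*14 = (25*74)*14 = 1850*14 = 25900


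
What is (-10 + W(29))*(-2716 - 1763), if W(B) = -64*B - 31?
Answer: 8496663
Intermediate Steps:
W(B) = -31 - 64*B
(-10 + W(29))*(-2716 - 1763) = (-10 + (-31 - 64*29))*(-2716 - 1763) = (-10 + (-31 - 1856))*(-4479) = (-10 - 1887)*(-4479) = -1897*(-4479) = 8496663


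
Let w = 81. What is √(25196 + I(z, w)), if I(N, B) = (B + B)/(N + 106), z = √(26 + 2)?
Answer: √(1335469 + 25196*√7)/√(53 + √7) ≈ 158.74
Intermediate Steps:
z = 2*√7 (z = √28 = 2*√7 ≈ 5.2915)
I(N, B) = 2*B/(106 + N) (I(N, B) = (2*B)/(106 + N) = 2*B/(106 + N))
√(25196 + I(z, w)) = √(25196 + 2*81/(106 + 2*√7)) = √(25196 + 162/(106 + 2*√7))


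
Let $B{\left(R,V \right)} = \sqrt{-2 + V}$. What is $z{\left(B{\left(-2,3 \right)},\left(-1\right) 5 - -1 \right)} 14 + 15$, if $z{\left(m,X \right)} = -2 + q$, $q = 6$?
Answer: $71$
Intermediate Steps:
$z{\left(m,X \right)} = 4$ ($z{\left(m,X \right)} = -2 + 6 = 4$)
$z{\left(B{\left(-2,3 \right)},\left(-1\right) 5 - -1 \right)} 14 + 15 = 4 \cdot 14 + 15 = 56 + 15 = 71$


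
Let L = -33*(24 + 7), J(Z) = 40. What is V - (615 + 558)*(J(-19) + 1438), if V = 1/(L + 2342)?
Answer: -2286742385/1319 ≈ -1.7337e+6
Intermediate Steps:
L = -1023 (L = -33*31 = -1023)
V = 1/1319 (V = 1/(-1023 + 2342) = 1/1319 ≈ 0.00075815)
V - (615 + 558)*(J(-19) + 1438) = 1/1319 - (615 + 558)*(40 + 1438) = 1/1319 - 1173*1478 = 1/1319 - 1*1733694 = 1/1319 - 1733694 = -2286742385/1319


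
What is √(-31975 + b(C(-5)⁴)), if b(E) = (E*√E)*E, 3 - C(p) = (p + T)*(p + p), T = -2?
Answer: √1822837804551729474 ≈ 1.3501e+9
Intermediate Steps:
C(p) = 3 - 2*p*(-2 + p) (C(p) = 3 - (p - 2)*(p + p) = 3 - (-2 + p)*2*p = 3 - 2*p*(-2 + p))
b(E) = E^(5/2) (b(E) = E^(3/2)*E = E^(5/2))
√(-31975 + b(C(-5)⁴)) = √(-31975 + ((3 - 2*(-5)² + 4*(-5))⁴)^(5/2)) = √(-31975 + ((3 - 2*25 - 20)⁴)^(5/2)) = √(-31975 + ((3 - 50 - 20)⁴)^(5/2)) = √(-31975 + ((-67)⁴)^(5/2)) = √(-31975 + 20151121^(5/2)) = √(-31975 + 1822837804551761449) = √1822837804551729474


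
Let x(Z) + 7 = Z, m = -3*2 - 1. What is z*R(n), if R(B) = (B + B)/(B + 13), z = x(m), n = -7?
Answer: 98/3 ≈ 32.667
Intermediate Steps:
m = -7 (m = -6 - 1 = -7)
x(Z) = -7 + Z
z = -14 (z = -7 - 7 = -14)
R(B) = 2*B/(13 + B) (R(B) = (2*B)/(13 + B) = 2*B/(13 + B))
z*R(n) = -28*(-7)/(13 - 7) = -28*(-7)/6 = -14*(-7/3) = 98/3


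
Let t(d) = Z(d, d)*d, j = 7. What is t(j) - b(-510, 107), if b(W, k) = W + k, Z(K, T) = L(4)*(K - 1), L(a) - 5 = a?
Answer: 781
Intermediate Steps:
L(a) = 5 + a
Z(K, T) = -9 + 9*K (Z(K, T) = (5 + 4)*(K - 1) = 9*(-1 + K) = -9 + 9*K)
t(d) = d*(-9 + 9*d) (t(d) = (-9 + 9*d)*d = d*(-9 + 9*d))
t(j) - b(-510, 107) = 9*7*(-1 + 7) - (-510 + 107) = 9*7*6 - 1*(-403) = 378 + 403 = 781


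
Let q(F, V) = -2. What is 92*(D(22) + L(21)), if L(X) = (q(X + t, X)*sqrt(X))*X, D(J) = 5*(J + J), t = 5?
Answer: 20240 - 3864*sqrt(21) ≈ 2532.9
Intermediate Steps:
D(J) = 10*J (D(J) = 5*(2*J) = 10*J)
L(X) = -2*X**(3/2) (L(X) = (-2*sqrt(X))*X = -2*X**(3/2))
92*(D(22) + L(21)) = 92*(10*22 - 42*sqrt(21)) = 92*(220 - 42*sqrt(21)) = 20240 - 3864*sqrt(21)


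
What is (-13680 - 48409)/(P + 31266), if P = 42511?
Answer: -62089/73777 ≈ -0.84158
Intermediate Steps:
(-13680 - 48409)/(P + 31266) = (-13680 - 48409)/(42511 + 31266) = -62089/73777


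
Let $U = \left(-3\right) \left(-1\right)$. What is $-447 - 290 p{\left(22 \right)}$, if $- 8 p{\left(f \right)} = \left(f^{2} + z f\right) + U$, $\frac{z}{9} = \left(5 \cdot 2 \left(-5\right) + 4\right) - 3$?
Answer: $- \frac{1337963}{4} \approx -3.3449 \cdot 10^{5}$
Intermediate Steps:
$z = -441$ ($z = 9 \left(\left(5 \cdot 2 \left(-5\right) + 4\right) - 3\right) = 9 \left(\left(10 \left(-5\right) + 4\right) - 3\right) = 9 \left(\left(-50 + 4\right) - 3\right) = 9 \left(-46 - 3\right) = 9 \left(-49\right) = -441$)
$U = 3$
$p{\left(f \right)} = - \frac{3}{8} - \frac{f^{2}}{8} + \frac{441 f}{8}$ ($p{\left(f \right)} = - \frac{\left(f^{2} - 441 f\right) + 3}{8} = - \frac{3 + f^{2} - 441 f}{8} = - \frac{3}{8} - \frac{f^{2}}{8} + \frac{441 f}{8}$)
$-447 - 290 p{\left(22 \right)} = -447 - 290 \left(- \frac{3}{8} - \frac{22^{2}}{8} + \frac{441}{8} \cdot 22\right) = -447 - 290 \left(- \frac{3}{8} - \frac{121}{2} + \frac{4851}{4}\right) = -447 - \frac{1336175}{4} = - \frac{1337963}{4}$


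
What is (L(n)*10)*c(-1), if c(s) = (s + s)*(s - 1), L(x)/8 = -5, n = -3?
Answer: -1600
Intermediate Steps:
L(x) = -40 (L(x) = 8*(-5) = -40)
c(s) = 2*s*(-1 + s) (c(s) = (2*s)*(-1 + s) = 2*s*(-1 + s))
(L(n)*10)*c(-1) = (-40*10)*(2*(-1)*(-1 - 1)) = -800*(-1)*(-2) = -400*4 = -1600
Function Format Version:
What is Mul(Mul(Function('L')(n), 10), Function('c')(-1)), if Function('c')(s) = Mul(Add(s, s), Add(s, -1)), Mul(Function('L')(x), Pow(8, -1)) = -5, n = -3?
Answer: -1600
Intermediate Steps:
Function('L')(x) = -40 (Function('L')(x) = Mul(8, -5) = -40)
Function('c')(s) = Mul(2, s, Add(-1, s)) (Function('c')(s) = Mul(Mul(2, s), Add(-1, s)) = Mul(2, s, Add(-1, s)))
Mul(Mul(Function('L')(n), 10), Function('c')(-1)) = Mul(Mul(-40, 10), Mul(2, -1, Add(-1, -1))) = Mul(-400, Mul(2, -1, -2)) = Mul(-400, 4) = -1600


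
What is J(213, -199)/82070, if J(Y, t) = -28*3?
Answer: -42/41035 ≈ -0.0010235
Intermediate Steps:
J(Y, t) = -84
J(213, -199)/82070 = -84/82070 = -84*1/82070 = -42/41035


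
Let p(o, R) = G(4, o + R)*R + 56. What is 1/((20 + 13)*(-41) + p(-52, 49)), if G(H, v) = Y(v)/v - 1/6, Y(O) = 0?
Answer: -6/7831 ≈ -0.00076619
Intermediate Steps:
G(H, v) = -1/6 (G(H, v) = 0/v - 1/6 = 0 - 1*1/6 = 0 - 1/6 = -1/6)
p(o, R) = 56 - R/6 (p(o, R) = -R/6 + 56 = 56 - R/6)
1/((20 + 13)*(-41) + p(-52, 49)) = 1/((20 + 13)*(-41) + (56 - 1/6*49)) = 1/(33*(-41) + (56 - 49/6)) = 1/(-1353 + 287/6) = 1/(-7831/6) = -6/7831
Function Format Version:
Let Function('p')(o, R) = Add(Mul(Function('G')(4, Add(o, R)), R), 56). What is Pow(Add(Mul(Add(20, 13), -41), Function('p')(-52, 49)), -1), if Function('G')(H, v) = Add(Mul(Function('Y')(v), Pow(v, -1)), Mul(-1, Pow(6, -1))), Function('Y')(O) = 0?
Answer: Rational(-6, 7831) ≈ -0.00076619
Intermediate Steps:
Function('G')(H, v) = Rational(-1, 6) (Function('G')(H, v) = Add(Mul(0, Pow(v, -1)), Mul(-1, Pow(6, -1))) = Add(0, Mul(-1, Rational(1, 6))) = Add(0, Rational(-1, 6)) = Rational(-1, 6))
Function('p')(o, R) = Add(56, Mul(Rational(-1, 6), R)) (Function('p')(o, R) = Add(Mul(Rational(-1, 6), R), 56) = Add(56, Mul(Rational(-1, 6), R)))
Pow(Add(Mul(Add(20, 13), -41), Function('p')(-52, 49)), -1) = Pow(Add(Mul(Add(20, 13), -41), Add(56, Mul(Rational(-1, 6), 49))), -1) = Pow(Add(Mul(33, -41), Add(56, Rational(-49, 6))), -1) = Pow(Add(-1353, Rational(287, 6)), -1) = Pow(Rational(-7831, 6), -1) = Rational(-6, 7831)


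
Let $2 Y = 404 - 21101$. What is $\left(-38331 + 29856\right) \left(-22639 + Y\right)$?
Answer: $\frac{559138125}{2} \approx 2.7957 \cdot 10^{8}$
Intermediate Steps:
$Y = - \frac{20697}{2}$ ($Y = \frac{404 - 21101}{2} = \frac{1}{2} \left(-20697\right) = - \frac{20697}{2} \approx -10349.0$)
$\left(-38331 + 29856\right) \left(-22639 + Y\right) = \left(-38331 + 29856\right) \left(-22639 - \frac{20697}{2}\right) = \left(-8475\right) \left(- \frac{65975}{2}\right) = \frac{559138125}{2}$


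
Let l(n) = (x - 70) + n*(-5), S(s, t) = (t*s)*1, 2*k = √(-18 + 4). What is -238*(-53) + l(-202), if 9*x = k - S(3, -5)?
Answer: 40667/3 + I*√14/18 ≈ 13556.0 + 0.20787*I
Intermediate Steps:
k = I*√14/2 (k = √(-18 + 4)/2 = √(-14)/2 = (I*√14)/2 = I*√14/2 ≈ 1.8708*I)
S(s, t) = s*t (S(s, t) = (s*t)*1 = s*t)
x = 5/3 + I*√14/18 (x = (I*√14/2 - 3*(-5))/9 = (I*√14/2 - 1*(-15))/9 = (I*√14/2 + 15)/9 = (15 + I*√14/2)/9 = 5/3 + I*√14/18 ≈ 1.6667 + 0.20787*I)
l(n) = -205/3 - 5*n + I*√14/18 (l(n) = ((5/3 + I*√14/18) - 70) + n*(-5) = (-205/3 + I*√14/18) - 5*n = -205/3 - 5*n + I*√14/18)
-238*(-53) + l(-202) = -238*(-53) + (-205/3 - 5*(-202) + I*√14/18) = 12614 + (-205/3 + 1010 + I*√14/18) = 12614 + (2825/3 + I*√14/18) = 40667/3 + I*√14/18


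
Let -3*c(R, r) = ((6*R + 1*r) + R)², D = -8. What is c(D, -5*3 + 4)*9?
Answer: -13467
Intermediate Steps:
c(R, r) = -(r + 7*R)²/3 (c(R, r) = -((6*R + 1*r) + R)²/3 = -((6*R + r) + R)²/3 = -((r + 6*R) + R)²/3 = -(r + 7*R)²/3)
c(D, -5*3 + 4)*9 = -((-5*3 + 4) + 7*(-8))²/3*9 = -((-15 + 4) - 56)²/3*9 = -(-11 - 56)²/3*9 = -⅓*(-67)²*9 = -⅓*4489*9 = -4489/3*9 = -13467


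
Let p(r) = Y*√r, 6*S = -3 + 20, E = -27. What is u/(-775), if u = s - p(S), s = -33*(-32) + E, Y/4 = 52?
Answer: -1029/775 + 104*√102/2325 ≈ -0.87598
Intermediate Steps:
Y = 208 (Y = 4*52 = 208)
S = 17/6 (S = (-3 + 20)/6 = (⅙)*17 = 17/6 ≈ 2.8333)
p(r) = 208*√r
s = 1029 (s = -33*(-32) - 27 = 1056 - 27 = 1029)
u = 1029 - 104*√102/3 (u = 1029 - 208*√(17/6) = 1029 - 208*√102/6 = 1029 - 104*√102/3 ≈ 678.88)
u/(-775) = (1029 - 104*√102/3)/(-775) = (1029 - 104*√102/3)*(-1/775) = -1029/775 + 104*√102/2325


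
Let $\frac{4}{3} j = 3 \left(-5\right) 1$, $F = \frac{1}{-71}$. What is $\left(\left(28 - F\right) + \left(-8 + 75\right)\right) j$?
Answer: $- \frac{151785}{142} \approx -1068.9$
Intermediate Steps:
$F = - \frac{1}{71} \approx -0.014085$
$j = - \frac{45}{4}$ ($j = \frac{3 \cdot 3 \left(-5\right) 1}{4} = \frac{3 \left(\left(-15\right) 1\right)}{4} = \frac{3}{4} \left(-15\right) = - \frac{45}{4} \approx -11.25$)
$\left(\left(28 - F\right) + \left(-8 + 75\right)\right) j = \left(\left(28 - - \frac{1}{71}\right) + \left(-8 + 75\right)\right) \left(- \frac{45}{4}\right) = \left(\left(28 + \frac{1}{71}\right) + 67\right) \left(- \frac{45}{4}\right) = \left(\frac{1989}{71} + 67\right) \left(- \frac{45}{4}\right) = \frac{6746}{71} \left(- \frac{45}{4}\right) = - \frac{151785}{142}$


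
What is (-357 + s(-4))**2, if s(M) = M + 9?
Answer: 123904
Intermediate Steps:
s(M) = 9 + M
(-357 + s(-4))**2 = (-357 + (9 - 4))**2 = (-357 + 5)**2 = (-352)**2 = 123904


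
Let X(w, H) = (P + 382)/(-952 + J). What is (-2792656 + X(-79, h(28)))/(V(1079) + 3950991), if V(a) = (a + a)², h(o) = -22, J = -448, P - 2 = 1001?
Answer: -781943957/2410227400 ≈ -0.32443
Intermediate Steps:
P = 1003 (P = 2 + 1001 = 1003)
V(a) = 4*a² (V(a) = (2*a)² = 4*a²)
X(w, H) = -277/280 (X(w, H) = (1003 + 382)/(-952 - 448) = 1385/(-1400) = 1385*(-1/1400) = -277/280)
(-2792656 + X(-79, h(28)))/(V(1079) + 3950991) = (-2792656 - 277/280)/(4*1079² + 3950991) = -781943957/(280*(4*1164241 + 3950991)) = -781943957/(280*(4656964 + 3950991)) = -781943957/280/8607955 = -781943957/280*1/8607955 = -781943957/2410227400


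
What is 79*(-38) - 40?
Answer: -3042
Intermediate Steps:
79*(-38) - 40 = -3002 - 40 = -3042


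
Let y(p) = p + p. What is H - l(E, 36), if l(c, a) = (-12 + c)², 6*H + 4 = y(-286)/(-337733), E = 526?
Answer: -8111630248/30703 ≈ -2.6420e+5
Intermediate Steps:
y(p) = 2*p
H = -20460/30703 (H = -⅔ + ((2*(-286))/(-337733))/6 = -⅔ + (-572*(-1/337733))/6 = -⅔ + (⅙)*(52/30703) = -⅔ + 26/92109 = -20460/30703 ≈ -0.66638)
H - l(E, 36) = -20460/30703 - (-12 + 526)² = -20460/30703 - 1*514² = -20460/30703 - 1*264196 = -20460/30703 - 264196 = -8111630248/30703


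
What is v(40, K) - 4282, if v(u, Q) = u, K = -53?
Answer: -4242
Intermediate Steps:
v(40, K) - 4282 = 40 - 4282 = -4242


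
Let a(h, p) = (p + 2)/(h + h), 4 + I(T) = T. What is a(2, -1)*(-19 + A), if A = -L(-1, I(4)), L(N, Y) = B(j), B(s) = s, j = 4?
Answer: -23/4 ≈ -5.7500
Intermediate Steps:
I(T) = -4 + T
L(N, Y) = 4
a(h, p) = (2 + p)/(2*h) (a(h, p) = (2 + p)/((2*h)) = (2 + p)*(1/(2*h)) = (2 + p)/(2*h))
A = -4 (A = -1*4 = -4)
a(2, -1)*(-19 + A) = ((½)*(2 - 1)/2)*(-19 - 4) = ((½)*(½)*1)*(-23) = (¼)*(-23) = -23/4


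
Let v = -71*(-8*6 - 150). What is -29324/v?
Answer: -14662/7029 ≈ -2.0859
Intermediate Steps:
v = 14058 (v = -71*(-48 - 150) = -71*(-198) = 14058)
-29324/v = -29324/14058 = -29324*1/14058 = -14662/7029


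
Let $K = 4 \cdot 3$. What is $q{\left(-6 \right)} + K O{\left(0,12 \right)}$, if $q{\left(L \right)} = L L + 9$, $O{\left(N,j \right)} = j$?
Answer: $189$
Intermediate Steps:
$q{\left(L \right)} = 9 + L^{2}$ ($q{\left(L \right)} = L^{2} + 9 = 9 + L^{2}$)
$K = 12$
$q{\left(-6 \right)} + K O{\left(0,12 \right)} = \left(9 + \left(-6\right)^{2}\right) + 12 \cdot 12 = \left(9 + 36\right) + 144 = 45 + 144 = 189$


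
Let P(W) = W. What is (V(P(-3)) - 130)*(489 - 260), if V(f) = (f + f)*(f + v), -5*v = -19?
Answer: -154346/5 ≈ -30869.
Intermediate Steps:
v = 19/5 (v = -⅕*(-19) = 19/5 ≈ 3.8000)
V(f) = 2*f*(19/5 + f) (V(f) = (f + f)*(f + 19/5) = (2*f)*(19/5 + f) = 2*f*(19/5 + f))
(V(P(-3)) - 130)*(489 - 260) = ((⅖)*(-3)*(19 + 5*(-3)) - 130)*(489 - 260) = ((⅖)*(-3)*(19 - 15) - 130)*229 = ((⅖)*(-3)*4 - 130)*229 = (-24/5 - 130)*229 = -674/5*229 = -154346/5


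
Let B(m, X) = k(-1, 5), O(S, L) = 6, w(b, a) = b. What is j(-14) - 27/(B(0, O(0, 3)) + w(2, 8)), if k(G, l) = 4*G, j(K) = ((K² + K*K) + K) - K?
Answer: 811/2 ≈ 405.50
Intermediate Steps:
j(K) = 2*K² (j(K) = ((K² + K²) + K) - K = (2*K² + K) - K = (K + 2*K²) - K = 2*K²)
B(m, X) = -4 (B(m, X) = 4*(-1) = -4)
j(-14) - 27/(B(0, O(0, 3)) + w(2, 8)) = 2*(-14)² - 27/(-4 + 2) = 2*196 - 27/(-2) = 392 - ½*(-27) = 392 + 27/2 = 811/2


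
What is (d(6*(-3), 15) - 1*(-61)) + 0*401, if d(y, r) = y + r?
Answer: 58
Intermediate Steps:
d(y, r) = r + y
(d(6*(-3), 15) - 1*(-61)) + 0*401 = ((15 + 6*(-3)) - 1*(-61)) + 0*401 = ((15 - 18) + 61) + 0 = (-3 + 61) + 0 = 58 + 0 = 58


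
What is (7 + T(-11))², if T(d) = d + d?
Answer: 225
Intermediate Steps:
T(d) = 2*d
(7 + T(-11))² = (7 + 2*(-11))² = (7 - 22)² = (-15)² = 225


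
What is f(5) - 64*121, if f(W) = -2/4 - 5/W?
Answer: -15491/2 ≈ -7745.5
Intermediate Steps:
f(W) = -½ - 5/W (f(W) = -2*¼ - 5/W = -½ - 5/W)
f(5) - 64*121 = (½)*(-10 - 1*5)/5 - 64*121 = (½)*(⅕)*(-10 - 5) - 7744 = (½)*(⅕)*(-15) - 7744 = -3/2 - 7744 = -15491/2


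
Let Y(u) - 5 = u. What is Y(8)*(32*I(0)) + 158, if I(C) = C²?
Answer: 158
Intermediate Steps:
Y(u) = 5 + u
Y(8)*(32*I(0)) + 158 = (5 + 8)*(32*0²) + 158 = 13*(32*0) + 158 = 13*0 + 158 = 0 + 158 = 158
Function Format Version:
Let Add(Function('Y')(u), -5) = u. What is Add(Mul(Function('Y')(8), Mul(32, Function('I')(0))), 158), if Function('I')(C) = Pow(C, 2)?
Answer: 158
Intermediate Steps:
Function('Y')(u) = Add(5, u)
Add(Mul(Function('Y')(8), Mul(32, Function('I')(0))), 158) = Add(Mul(Add(5, 8), Mul(32, Pow(0, 2))), 158) = Add(Mul(13, Mul(32, 0)), 158) = Add(Mul(13, 0), 158) = Add(0, 158) = 158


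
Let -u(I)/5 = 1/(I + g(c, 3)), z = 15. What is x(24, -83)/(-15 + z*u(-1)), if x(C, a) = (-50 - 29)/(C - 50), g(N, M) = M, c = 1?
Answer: -79/1365 ≈ -0.057875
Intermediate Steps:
u(I) = -5/(3 + I) (u(I) = -5/(I + 3) = -5/(3 + I))
x(C, a) = -79/(-50 + C)
x(24, -83)/(-15 + z*u(-1)) = (-79/(-50 + 24))/(-15 + 15*(-5/(3 - 1))) = (-79/(-26))/(-15 + 15*(-5/2)) = (-79*(-1/26))/(-15 + 15*(-5*½)) = 79/(26*(-15 + 15*(-5/2))) = 79/(26*(-15 - 75/2)) = 79/(26*(-105/2)) = (79/26)*(-2/105) = -79/1365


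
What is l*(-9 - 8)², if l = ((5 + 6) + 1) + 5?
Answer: 4913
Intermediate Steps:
l = 17 (l = (11 + 1) + 5 = 12 + 5 = 17)
l*(-9 - 8)² = 17*(-9 - 8)² = 17*(-17)² = 17*289 = 4913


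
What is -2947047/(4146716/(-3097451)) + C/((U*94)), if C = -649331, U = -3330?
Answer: 542810353386674/246581505 ≈ 2.2013e+6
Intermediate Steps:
-2947047/(4146716/(-3097451)) + C/((U*94)) = -2947047/(4146716/(-3097451)) - 649331/((-3330*94)) = -2947047/(4146716*(-1/3097451)) - 649331/(-313020) = -2947047/(-592388/442493) - 649331*(-1/313020) = -2947047*(-442493/592388) + 649331/313020 = 1304047668171/592388 + 649331/313020 = 542810353386674/246581505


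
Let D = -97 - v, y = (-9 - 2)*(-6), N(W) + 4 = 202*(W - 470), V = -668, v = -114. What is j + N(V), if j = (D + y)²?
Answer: -222991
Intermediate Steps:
N(W) = -94944 + 202*W (N(W) = -4 + 202*(W - 470) = -4 + 202*(-470 + W) = -4 + (-94940 + 202*W) = -94944 + 202*W)
y = 66 (y = -11*(-6) = 66)
D = 17 (D = -97 - 1*(-114) = -97 + 114 = 17)
j = 6889 (j = (17 + 66)² = 83² = 6889)
j + N(V) = 6889 + (-94944 + 202*(-668)) = 6889 + (-94944 - 134936) = 6889 - 229880 = -222991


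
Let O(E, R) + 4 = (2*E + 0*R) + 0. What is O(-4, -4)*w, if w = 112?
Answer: -1344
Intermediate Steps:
O(E, R) = -4 + 2*E (O(E, R) = -4 + ((2*E + 0*R) + 0) = -4 + ((2*E + 0) + 0) = -4 + (2*E + 0) = -4 + 2*E)
O(-4, -4)*w = (-4 + 2*(-4))*112 = (-4 - 8)*112 = -12*112 = -1344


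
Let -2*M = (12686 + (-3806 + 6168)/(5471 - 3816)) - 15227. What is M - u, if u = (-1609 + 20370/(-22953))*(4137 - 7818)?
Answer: -21434651373421/3617830 ≈ -5.9247e+6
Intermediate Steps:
M = 4202993/3310 (M = -((12686 + (-3806 + 6168)/(5471 - 3816)) - 15227)/2 = -((12686 + 2362/1655) - 15227)/2 = -(20997692/1655 - 15227)/2 = -½*(-4202993/1655) = 4202993/3310 ≈ 1269.8)
u = 6477113367/1093 (u = (-1609 + 20370*(-1/22953))*(-3681) = (-1609 - 970/1093)*(-3681) = -1759607/1093*(-3681) = 6477113367/1093 ≈ 5.9260e+6)
M - u = 4202993/3310 - 1*6477113367/1093 = 4202993/3310 - 6477113367/1093 = -21434651373421/3617830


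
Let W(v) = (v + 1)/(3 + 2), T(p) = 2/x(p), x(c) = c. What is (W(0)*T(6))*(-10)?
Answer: -⅔ ≈ -0.66667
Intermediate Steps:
T(p) = 2/p
W(v) = ⅕ + v/5 (W(v) = (1 + v)/5 = (1 + v)*(⅕) = ⅕ + v/5)
(W(0)*T(6))*(-10) = ((⅕ + (⅕)*0)*(2/6))*(-10) = ((⅕ + 0)*(2*(⅙)))*(-10) = ((⅕)*(⅓))*(-10) = (1/15)*(-10) = -⅔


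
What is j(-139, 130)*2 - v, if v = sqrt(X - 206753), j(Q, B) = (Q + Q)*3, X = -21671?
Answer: -1668 - 2*I*sqrt(57106) ≈ -1668.0 - 477.94*I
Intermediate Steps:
j(Q, B) = 6*Q (j(Q, B) = (2*Q)*3 = 6*Q)
v = 2*I*sqrt(57106) (v = sqrt(-21671 - 206753) = sqrt(-228424) = 2*I*sqrt(57106) ≈ 477.94*I)
j(-139, 130)*2 - v = (6*(-139))*2 - 2*I*sqrt(57106) = -834*2 - 2*I*sqrt(57106) = -1668 - 2*I*sqrt(57106)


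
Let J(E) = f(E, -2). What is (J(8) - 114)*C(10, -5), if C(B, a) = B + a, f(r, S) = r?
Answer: -530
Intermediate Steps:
J(E) = E
(J(8) - 114)*C(10, -5) = (8 - 114)*(10 - 5) = -106*5 = -530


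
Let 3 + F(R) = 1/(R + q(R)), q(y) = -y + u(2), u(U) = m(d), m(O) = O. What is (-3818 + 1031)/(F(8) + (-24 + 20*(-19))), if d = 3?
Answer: 8361/1220 ≈ 6.8533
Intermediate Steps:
u(U) = 3
q(y) = 3 - y (q(y) = -y + 3 = 3 - y)
F(R) = -8/3 (F(R) = -3 + 1/(R + (3 - R)) = -3 + 1/3 = -3 + ⅓ = -8/3)
(-3818 + 1031)/(F(8) + (-24 + 20*(-19))) = (-3818 + 1031)/(-8/3 + (-24 + 20*(-19))) = -2787/(-8/3 + (-24 - 380)) = -2787/(-8/3 - 404) = -2787/(-1220/3) = -2787*(-3/1220) = 8361/1220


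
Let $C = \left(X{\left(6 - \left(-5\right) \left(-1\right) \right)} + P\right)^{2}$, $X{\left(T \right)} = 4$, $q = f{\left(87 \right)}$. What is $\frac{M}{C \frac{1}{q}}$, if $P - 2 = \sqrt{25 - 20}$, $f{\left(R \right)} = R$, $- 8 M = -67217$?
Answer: $\frac{239763039}{7688} - \frac{17543637 \sqrt{5}}{1922} \approx 10776.0$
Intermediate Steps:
$M = \frac{67217}{8}$ ($M = \left(- \frac{1}{8}\right) \left(-67217\right) = \frac{67217}{8} \approx 8402.1$)
$q = 87$
$P = 2 + \sqrt{5}$ ($P = 2 + \sqrt{25 - 20} = 2 + \sqrt{5} \approx 4.2361$)
$C = \left(6 + \sqrt{5}\right)^{2}$ ($C = \left(4 + \left(2 + \sqrt{5}\right)\right)^{2} = \left(6 + \sqrt{5}\right)^{2} \approx 67.833$)
$\frac{M}{C \frac{1}{q}} = \frac{67217}{8 \frac{\left(6 + \sqrt{5}\right)^{2}}{87}} = \frac{67217 \frac{87}{\left(6 + \sqrt{5}\right)^{2}}}{8} = \frac{5847879}{8 \left(6 + \sqrt{5}\right)^{2}}$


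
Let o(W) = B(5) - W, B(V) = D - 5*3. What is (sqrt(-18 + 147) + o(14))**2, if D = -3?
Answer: (32 - sqrt(129))**2 ≈ 426.10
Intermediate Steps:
B(V) = -18 (B(V) = -3 - 5*3 = -3 - 15 = -18)
o(W) = -18 - W
(sqrt(-18 + 147) + o(14))**2 = (sqrt(-18 + 147) + (-18 - 1*14))**2 = (sqrt(129) + (-18 - 14))**2 = (sqrt(129) - 32)**2 = (-32 + sqrt(129))**2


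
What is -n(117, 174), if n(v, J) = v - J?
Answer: 57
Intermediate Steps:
-n(117, 174) = -(117 - 1*174) = -(117 - 174) = -1*(-57) = 57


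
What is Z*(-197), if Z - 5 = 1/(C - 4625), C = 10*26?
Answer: -4299328/4365 ≈ -984.96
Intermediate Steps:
C = 260
Z = 21824/4365 (Z = 5 + 1/(260 - 4625) = 5 + 1/(-4365) = 5 - 1/4365 = 21824/4365 ≈ 4.9998)
Z*(-197) = (21824/4365)*(-197) = -4299328/4365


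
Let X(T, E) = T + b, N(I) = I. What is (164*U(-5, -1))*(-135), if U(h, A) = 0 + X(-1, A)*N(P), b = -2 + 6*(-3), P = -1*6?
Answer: -2789640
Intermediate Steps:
P = -6
b = -20 (b = -2 - 18 = -20)
X(T, E) = -20 + T (X(T, E) = T - 20 = -20 + T)
U(h, A) = 126 (U(h, A) = 0 + (-20 - 1)*(-6) = 0 - 21*(-6) = 0 + 126 = 126)
(164*U(-5, -1))*(-135) = (164*126)*(-135) = 20664*(-135) = -2789640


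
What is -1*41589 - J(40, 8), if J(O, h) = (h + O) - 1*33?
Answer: -41604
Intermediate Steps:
J(O, h) = -33 + O + h (J(O, h) = (O + h) - 33 = -33 + O + h)
-1*41589 - J(40, 8) = -1*41589 - (-33 + 40 + 8) = -41589 - 1*15 = -41589 - 15 = -41604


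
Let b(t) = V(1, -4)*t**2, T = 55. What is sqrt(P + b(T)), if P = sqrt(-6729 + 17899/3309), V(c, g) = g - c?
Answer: sqrt(-165610900125 + 3309*I*sqrt(73619829858))/3309 ≈ 0.33337 + 122.98*I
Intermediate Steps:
P = I*sqrt(73619829858)/3309 (P = sqrt(-6729 + 17899*(1/3309)) = sqrt(-6729 + 17899/3309) = sqrt(-22248362/3309) = I*sqrt(73619829858)/3309 ≈ 81.998*I)
b(t) = -5*t**2 (b(t) = (-4 - 1*1)*t**2 = (-4 - 1)*t**2 = -5*t**2)
sqrt(P + b(T)) = sqrt(I*sqrt(73619829858)/3309 - 5*55**2) = sqrt(I*sqrt(73619829858)/3309 - 5*3025) = sqrt(I*sqrt(73619829858)/3309 - 15125) = sqrt(-15125 + I*sqrt(73619829858)/3309)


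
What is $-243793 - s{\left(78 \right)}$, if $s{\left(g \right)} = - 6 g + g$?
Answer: $-243403$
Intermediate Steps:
$s{\left(g \right)} = - 5 g$
$-243793 - s{\left(78 \right)} = -243793 - \left(-5\right) 78 = -243793 - -390 = -243793 + 390 = -243403$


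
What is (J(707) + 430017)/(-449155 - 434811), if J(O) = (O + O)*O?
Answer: -1429715/883966 ≈ -1.6174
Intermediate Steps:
J(O) = 2*O² (J(O) = (2*O)*O = 2*O²)
(J(707) + 430017)/(-449155 - 434811) = (2*707² + 430017)/(-449155 - 434811) = (2*499849 + 430017)/(-883966) = (999698 + 430017)*(-1/883966) = 1429715*(-1/883966) = -1429715/883966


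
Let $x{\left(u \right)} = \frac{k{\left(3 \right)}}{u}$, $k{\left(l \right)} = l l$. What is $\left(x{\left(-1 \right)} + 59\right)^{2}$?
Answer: $2500$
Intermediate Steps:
$k{\left(l \right)} = l^{2}$
$x{\left(u \right)} = \frac{9}{u}$ ($x{\left(u \right)} = \frac{3^{2}}{u} = \frac{9}{u}$)
$\left(x{\left(-1 \right)} + 59\right)^{2} = \left(\frac{9}{-1} + 59\right)^{2} = \left(9 \left(-1\right) + 59\right)^{2} = \left(-9 + 59\right)^{2} = 50^{2} = 2500$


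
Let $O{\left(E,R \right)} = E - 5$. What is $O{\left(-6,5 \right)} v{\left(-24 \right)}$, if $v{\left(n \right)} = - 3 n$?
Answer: $-792$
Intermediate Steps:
$O{\left(E,R \right)} = -5 + E$
$O{\left(-6,5 \right)} v{\left(-24 \right)} = \left(-5 - 6\right) \left(\left(-3\right) \left(-24\right)\right) = \left(-11\right) 72 = -792$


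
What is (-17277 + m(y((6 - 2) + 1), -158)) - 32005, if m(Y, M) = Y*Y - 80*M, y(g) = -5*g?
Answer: -36017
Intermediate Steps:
m(Y, M) = Y² - 80*M
(-17277 + m(y((6 - 2) + 1), -158)) - 32005 = (-17277 + ((-5*((6 - 2) + 1))² - 80*(-158))) - 32005 = (-17277 + ((-5*(4 + 1))² + 12640)) - 32005 = (-17277 + ((-5*5)² + 12640)) - 32005 = (-17277 + ((-25)² + 12640)) - 32005 = (-17277 + (625 + 12640)) - 32005 = (-17277 + 13265) - 32005 = -4012 - 32005 = -36017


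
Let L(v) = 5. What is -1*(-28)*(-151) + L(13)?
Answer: -4223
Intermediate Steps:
-1*(-28)*(-151) + L(13) = -1*(-28)*(-151) + 5 = 28*(-151) + 5 = -4228 + 5 = -4223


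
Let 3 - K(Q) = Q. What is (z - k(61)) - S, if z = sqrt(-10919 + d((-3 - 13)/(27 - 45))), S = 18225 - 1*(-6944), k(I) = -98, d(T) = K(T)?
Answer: -25071 + 22*I*sqrt(203)/3 ≈ -25071.0 + 104.48*I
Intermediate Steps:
K(Q) = 3 - Q
d(T) = 3 - T
S = 25169 (S = 18225 + 6944 = 25169)
z = 22*I*sqrt(203)/3 (z = sqrt(-10919 + (3 - (-3 - 13)/(27 - 45))) = sqrt(-10919 + (3 - (-16)/(-18))) = sqrt(-10919 + (3 - (-16)*(-1)/18)) = sqrt(-10919 + (3 - 1*8/9)) = sqrt(-10919 + (3 - 8/9)) = sqrt(-10919 + 19/9) = sqrt(-98252/9) = 22*I*sqrt(203)/3 ≈ 104.48*I)
(z - k(61)) - S = (22*I*sqrt(203)/3 - 1*(-98)) - 1*25169 = (22*I*sqrt(203)/3 + 98) - 25169 = (98 + 22*I*sqrt(203)/3) - 25169 = -25071 + 22*I*sqrt(203)/3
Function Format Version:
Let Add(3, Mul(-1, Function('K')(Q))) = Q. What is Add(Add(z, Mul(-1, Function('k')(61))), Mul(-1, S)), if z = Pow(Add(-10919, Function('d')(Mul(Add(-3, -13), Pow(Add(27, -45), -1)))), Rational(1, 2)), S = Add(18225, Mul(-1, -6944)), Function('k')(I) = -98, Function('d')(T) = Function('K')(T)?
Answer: Add(-25071, Mul(Rational(22, 3), I, Pow(203, Rational(1, 2)))) ≈ Add(-25071., Mul(104.48, I))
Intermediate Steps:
Function('K')(Q) = Add(3, Mul(-1, Q))
Function('d')(T) = Add(3, Mul(-1, T))
S = 25169 (S = Add(18225, 6944) = 25169)
z = Mul(Rational(22, 3), I, Pow(203, Rational(1, 2))) (z = Pow(Add(-10919, Add(3, Mul(-1, Mul(Add(-3, -13), Pow(Add(27, -45), -1))))), Rational(1, 2)) = Pow(Add(-10919, Add(3, Mul(-1, Mul(-16, Pow(-18, -1))))), Rational(1, 2)) = Pow(Add(-10919, Add(3, Mul(-1, Mul(-16, Rational(-1, 18))))), Rational(1, 2)) = Pow(Add(-10919, Add(3, Mul(-1, Rational(8, 9)))), Rational(1, 2)) = Pow(Add(-10919, Add(3, Rational(-8, 9))), Rational(1, 2)) = Pow(Add(-10919, Rational(19, 9)), Rational(1, 2)) = Pow(Rational(-98252, 9), Rational(1, 2)) = Mul(Rational(22, 3), I, Pow(203, Rational(1, 2))) ≈ Mul(104.48, I))
Add(Add(z, Mul(-1, Function('k')(61))), Mul(-1, S)) = Add(Add(Mul(Rational(22, 3), I, Pow(203, Rational(1, 2))), Mul(-1, -98)), Mul(-1, 25169)) = Add(Add(Mul(Rational(22, 3), I, Pow(203, Rational(1, 2))), 98), -25169) = Add(Add(98, Mul(Rational(22, 3), I, Pow(203, Rational(1, 2)))), -25169) = Add(-25071, Mul(Rational(22, 3), I, Pow(203, Rational(1, 2))))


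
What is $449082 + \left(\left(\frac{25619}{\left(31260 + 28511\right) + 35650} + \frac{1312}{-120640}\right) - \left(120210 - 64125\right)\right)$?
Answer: $\frac{8316218898227}{21161010} \approx 3.93 \cdot 10^{5}$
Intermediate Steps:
$449082 + \left(\left(\frac{25619}{\left(31260 + 28511\right) + 35650} + \frac{1312}{-120640}\right) - \left(120210 - 64125\right)\right) = 449082 + \left(\left(\frac{25619}{59771 + 35650} + 1312 \left(- \frac{1}{120640}\right)\right) - 56085\right) = 449082 - \left(\frac{211440491}{3770} - \frac{1507}{5613}\right) = 449082 + \left(\left(25619 \cdot \frac{1}{95421} - \frac{41}{3770}\right) - 56085\right) = 449082 + \left(\left(\frac{1507}{5613} - \frac{41}{3770}\right) - 56085\right) = 449082 + \left(\frac{5451257}{21161010} - 56085\right) = 449082 - \frac{1186809794593}{21161010} = \frac{8316218898227}{21161010}$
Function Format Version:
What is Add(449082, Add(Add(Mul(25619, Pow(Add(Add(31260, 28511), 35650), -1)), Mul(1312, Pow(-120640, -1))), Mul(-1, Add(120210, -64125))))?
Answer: Rational(8316218898227, 21161010) ≈ 3.9300e+5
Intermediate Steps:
Add(449082, Add(Add(Mul(25619, Pow(Add(Add(31260, 28511), 35650), -1)), Mul(1312, Pow(-120640, -1))), Mul(-1, Add(120210, -64125)))) = Add(449082, Add(Add(Mul(25619, Pow(Add(59771, 35650), -1)), Mul(1312, Rational(-1, 120640))), Mul(-1, 56085))) = Add(449082, Add(Add(Mul(25619, Pow(95421, -1)), Rational(-41, 3770)), -56085)) = Add(449082, Add(Add(Mul(25619, Rational(1, 95421)), Rational(-41, 3770)), -56085)) = Add(449082, Add(Add(Rational(1507, 5613), Rational(-41, 3770)), -56085)) = Add(449082, Add(Rational(5451257, 21161010), -56085)) = Add(449082, Rational(-1186809794593, 21161010)) = Rational(8316218898227, 21161010)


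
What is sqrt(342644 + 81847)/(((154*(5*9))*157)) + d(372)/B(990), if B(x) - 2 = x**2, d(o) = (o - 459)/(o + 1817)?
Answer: -87/2145443278 + sqrt(424491)/1088010 ≈ 0.00059879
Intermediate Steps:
d(o) = (-459 + o)/(1817 + o)
B(x) = 2 + x**2
sqrt(342644 + 81847)/(((154*(5*9))*157)) + d(372)/B(990) = sqrt(342644 + 81847)/(((154*(5*9))*157)) + ((-459 + 372)/(1817 + 372))/(2 + 990**2) = sqrt(424491)/(((154*45)*157)) + (-87/2189)/(2 + 980100) = sqrt(424491)/((6930*157)) + ((1/2189)*(-87))/980102 = sqrt(424491)/1088010 - 87/2189*1/980102 = sqrt(424491)*(1/1088010) - 87/2145443278 = sqrt(424491)/1088010 - 87/2145443278 = -87/2145443278 + sqrt(424491)/1088010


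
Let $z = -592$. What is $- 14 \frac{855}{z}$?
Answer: $\frac{5985}{296} \approx 20.22$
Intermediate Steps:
$- 14 \frac{855}{z} = - 14 \frac{855}{-592} = - 14 \cdot 855 \left(- \frac{1}{592}\right) = \left(-14\right) \left(- \frac{855}{592}\right) = \frac{5985}{296}$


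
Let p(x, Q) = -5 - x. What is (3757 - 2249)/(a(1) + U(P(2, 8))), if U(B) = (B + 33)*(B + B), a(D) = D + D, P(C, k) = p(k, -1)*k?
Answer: 754/7385 ≈ 0.10210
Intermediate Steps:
P(C, k) = k*(-5 - k) (P(C, k) = (-5 - k)*k = k*(-5 - k))
a(D) = 2*D
U(B) = 2*B*(33 + B) (U(B) = (33 + B)*(2*B) = 2*B*(33 + B))
(3757 - 2249)/(a(1) + U(P(2, 8))) = (3757 - 2249)/(2*1 + 2*(-1*8*(5 + 8))*(33 - 1*8*(5 + 8))) = 1508/(2 + 2*(-1*8*13)*(33 - 1*8*13)) = 1508/(2 + 2*(-104)*(33 - 104)) = 1508/(2 + 2*(-104)*(-71)) = 1508/(2 + 14768) = 1508/14770 = 1508*(1/14770) = 754/7385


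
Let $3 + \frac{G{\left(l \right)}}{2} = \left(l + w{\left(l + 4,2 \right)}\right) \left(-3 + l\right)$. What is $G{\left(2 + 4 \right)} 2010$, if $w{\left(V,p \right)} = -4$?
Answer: $12060$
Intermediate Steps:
$G{\left(l \right)} = -6 + 2 \left(-4 + l\right) \left(-3 + l\right)$ ($G{\left(l \right)} = -6 + 2 \left(l - 4\right) \left(-3 + l\right) = -6 + 2 \left(-4 + l\right) \left(-3 + l\right)$)
$G{\left(2 + 4 \right)} 2010 = \left(18 - 14 \left(2 + 4\right) + 2 \left(2 + 4\right)^{2}\right) 2010 = \left(18 - 84 + 2 \cdot 6^{2}\right) 2010 = \left(18 - 84 + 2 \cdot 36\right) 2010 = \left(18 - 84 + 72\right) 2010 = 6 \cdot 2010 = 12060$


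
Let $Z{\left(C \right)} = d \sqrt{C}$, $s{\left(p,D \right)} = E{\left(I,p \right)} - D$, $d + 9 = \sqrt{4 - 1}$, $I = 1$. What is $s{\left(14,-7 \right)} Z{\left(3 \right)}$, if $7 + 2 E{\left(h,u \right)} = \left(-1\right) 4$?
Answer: $\frac{9}{2} - \frac{27 \sqrt{3}}{2} \approx -18.883$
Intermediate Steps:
$d = -9 + \sqrt{3}$ ($d = -9 + \sqrt{4 - 1} = -9 + \sqrt{3} \approx -7.268$)
$E{\left(h,u \right)} = - \frac{11}{2}$ ($E{\left(h,u \right)} = - \frac{7}{2} + \frac{\left(-1\right) 4}{2} = - \frac{7}{2} + \frac{1}{2} \left(-4\right) = - \frac{7}{2} - 2 = - \frac{11}{2}$)
$s{\left(p,D \right)} = - \frac{11}{2} - D$
$Z{\left(C \right)} = \sqrt{C} \left(-9 + \sqrt{3}\right)$ ($Z{\left(C \right)} = \left(-9 + \sqrt{3}\right) \sqrt{C} = \sqrt{C} \left(-9 + \sqrt{3}\right)$)
$s{\left(14,-7 \right)} Z{\left(3 \right)} = \left(- \frac{11}{2} - -7\right) \sqrt{3} \left(-9 + \sqrt{3}\right) = \left(- \frac{11}{2} + 7\right) \sqrt{3} \left(-9 + \sqrt{3}\right) = \frac{3 \sqrt{3} \left(-9 + \sqrt{3}\right)}{2}$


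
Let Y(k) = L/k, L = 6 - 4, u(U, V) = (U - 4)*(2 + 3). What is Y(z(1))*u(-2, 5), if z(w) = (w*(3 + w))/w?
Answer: -15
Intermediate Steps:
u(U, V) = -20 + 5*U (u(U, V) = (-4 + U)*5 = -20 + 5*U)
L = 2
z(w) = 3 + w
Y(k) = 2/k
Y(z(1))*u(-2, 5) = (2/(3 + 1))*(-20 + 5*(-2)) = (2/4)*(-20 - 10) = (2*(¼))*(-30) = (½)*(-30) = -15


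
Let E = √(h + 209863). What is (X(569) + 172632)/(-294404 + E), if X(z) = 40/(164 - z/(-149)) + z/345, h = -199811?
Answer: -7307426581967083/12461836986348465 - 99284338283*√2513/24923673972696930 ≈ -0.58658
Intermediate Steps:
E = 2*√2513 (E = √(-199811 + 209863) = √10052 = 2*√2513 ≈ 100.26)
X(z) = 40/(164 + z/149) + z/345 (X(z) = 40/(164 - z*(-1)/149) + z*(1/345) = 40/(164 - (-1)*z/149) + z/345 = 40/(164 + z/149) + z/345)
(X(569) + 172632)/(-294404 + E) = ((2056200 + 569² + 24436*569)/(345*(24436 + 569)) + 172632)/(-294404 + 2*√2513) = ((1/345)*(2056200 + 323761 + 13904084)/25005 + 172632)/(-294404 + 2*√2513) = ((1/345)*(1/25005)*16284045 + 172632)/(-294404 + 2*√2513) = (1085603/575115 + 172632)/(-294404 + 2*√2513) = 99284338283/(575115*(-294404 + 2*√2513))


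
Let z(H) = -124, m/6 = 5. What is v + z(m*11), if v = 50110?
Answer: 49986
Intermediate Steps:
m = 30 (m = 6*5 = 30)
v + z(m*11) = 50110 - 124 = 49986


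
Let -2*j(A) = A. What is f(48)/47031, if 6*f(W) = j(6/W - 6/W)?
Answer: 0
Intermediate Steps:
j(A) = -A/2
f(W) = 0 (f(W) = (-(6/W - 6/W)/2)/6 = (-1/2*0)/6 = (1/6)*0 = 0)
f(48)/47031 = 0/47031 = 0*(1/47031) = 0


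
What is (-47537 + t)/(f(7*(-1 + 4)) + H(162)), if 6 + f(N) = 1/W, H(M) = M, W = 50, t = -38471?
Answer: -4300400/7801 ≈ -551.26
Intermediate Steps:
f(N) = -299/50 (f(N) = -6 + 1/50 = -299/50)
(-47537 + t)/(f(7*(-1 + 4)) + H(162)) = (-47537 - 38471)/(-299/50 + 162) = -86008/7801/50 = -86008*50/7801 = -4300400/7801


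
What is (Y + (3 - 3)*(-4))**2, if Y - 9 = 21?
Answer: 900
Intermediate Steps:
Y = 30 (Y = 9 + 21 = 30)
(Y + (3 - 3)*(-4))**2 = (30 + (3 - 3)*(-4))**2 = (30 + 0*(-4))**2 = (30 + 0)**2 = 30**2 = 900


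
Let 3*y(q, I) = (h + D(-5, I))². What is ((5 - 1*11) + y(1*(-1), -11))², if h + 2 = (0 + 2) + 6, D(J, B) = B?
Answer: 49/9 ≈ 5.4444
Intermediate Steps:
h = 6 (h = -2 + ((0 + 2) + 6) = -2 + (2 + 6) = -2 + 8 = 6)
y(q, I) = (6 + I)²/3
((5 - 1*11) + y(1*(-1), -11))² = ((5 - 1*11) + (6 - 11)²/3)² = ((5 - 11) + (⅓)*(-5)²)² = (-6 + (⅓)*25)² = (-6 + 25/3)² = (7/3)² = 49/9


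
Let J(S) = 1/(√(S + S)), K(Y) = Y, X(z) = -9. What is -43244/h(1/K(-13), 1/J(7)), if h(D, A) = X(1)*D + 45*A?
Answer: 562172/532341 - 36541180*√14/532341 ≈ -255.78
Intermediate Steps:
J(S) = √2/(2*√S) (J(S) = 1/(√(2*S)) = 1/(√2*√S) = √2/(2*√S))
h(D, A) = -9*D + 45*A
-43244/h(1/K(-13), 1/J(7)) = -43244/(-9/(-13) + 45/((√2/(2*√7)))) = -43244/(-9*(-1/13) + 45/((√2*(√7/7)/2))) = -43244/(9/13 + 45/((√14/14))) = -43244/(9/13 + 45*√14)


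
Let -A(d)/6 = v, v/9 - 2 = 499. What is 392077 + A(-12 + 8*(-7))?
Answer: 365023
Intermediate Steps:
v = 4509 (v = 18 + 9*499 = 18 + 4491 = 4509)
A(d) = -27054 (A(d) = -6*4509 = -27054)
392077 + A(-12 + 8*(-7)) = 392077 - 27054 = 365023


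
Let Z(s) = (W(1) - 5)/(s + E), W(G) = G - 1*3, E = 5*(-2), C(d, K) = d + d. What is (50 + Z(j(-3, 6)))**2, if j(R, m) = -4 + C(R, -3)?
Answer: 1014049/400 ≈ 2535.1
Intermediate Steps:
C(d, K) = 2*d
E = -10
j(R, m) = -4 + 2*R
W(G) = -3 + G (W(G) = G - 3 = -3 + G)
Z(s) = -7/(-10 + s) (Z(s) = ((-3 + 1) - 5)/(s - 10) = (-2 - 5)/(-10 + s) = -7/(-10 + s))
(50 + Z(j(-3, 6)))**2 = (50 - 7/(-10 + (-4 + 2*(-3))))**2 = (50 - 7/(-10 + (-4 - 6)))**2 = (50 - 7/(-10 - 10))**2 = (50 - 7/(-20))**2 = (50 - 7*(-1/20))**2 = (50 + 7/20)**2 = (1007/20)**2 = 1014049/400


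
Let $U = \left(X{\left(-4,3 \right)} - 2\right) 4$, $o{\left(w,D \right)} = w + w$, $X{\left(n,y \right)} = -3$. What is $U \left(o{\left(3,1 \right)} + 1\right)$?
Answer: $-140$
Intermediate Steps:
$o{\left(w,D \right)} = 2 w$
$U = -20$ ($U = \left(-3 - 2\right) 4 = \left(-5\right) 4 = -20$)
$U \left(o{\left(3,1 \right)} + 1\right) = - 20 \left(2 \cdot 3 + 1\right) = - 20 \left(6 + 1\right) = \left(-20\right) 7 = -140$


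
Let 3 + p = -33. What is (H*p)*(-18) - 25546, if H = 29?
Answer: -6754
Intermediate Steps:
p = -36 (p = -3 - 33 = -36)
(H*p)*(-18) - 25546 = (29*(-36))*(-18) - 25546 = -1044*(-18) - 25546 = 18792 - 25546 = -6754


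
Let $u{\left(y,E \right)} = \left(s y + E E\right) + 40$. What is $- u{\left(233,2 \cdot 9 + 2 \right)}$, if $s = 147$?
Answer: $-34691$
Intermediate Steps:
$u{\left(y,E \right)} = 40 + E^{2} + 147 y$ ($u{\left(y,E \right)} = \left(147 y + E E\right) + 40 = \left(147 y + E^{2}\right) + 40 = \left(E^{2} + 147 y\right) + 40 = 40 + E^{2} + 147 y$)
$- u{\left(233,2 \cdot 9 + 2 \right)} = - (40 + \left(2 \cdot 9 + 2\right)^{2} + 147 \cdot 233) = - (40 + \left(18 + 2\right)^{2} + 34251) = - (40 + 20^{2} + 34251) = - (40 + 400 + 34251) = \left(-1\right) 34691 = -34691$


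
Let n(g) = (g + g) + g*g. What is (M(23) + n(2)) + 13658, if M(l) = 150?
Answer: 13816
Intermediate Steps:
n(g) = g**2 + 2*g (n(g) = 2*g + g**2 = g**2 + 2*g)
(M(23) + n(2)) + 13658 = (150 + 2*(2 + 2)) + 13658 = (150 + 2*4) + 13658 = (150 + 8) + 13658 = 158 + 13658 = 13816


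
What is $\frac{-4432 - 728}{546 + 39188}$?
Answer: $- \frac{2580}{19867} \approx -0.12986$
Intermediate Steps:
$\frac{-4432 - 728}{546 + 39188} = - \frac{5160}{39734} = \left(-5160\right) \frac{1}{39734} = - \frac{2580}{19867}$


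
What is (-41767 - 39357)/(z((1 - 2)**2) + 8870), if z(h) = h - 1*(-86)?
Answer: -81124/8957 ≈ -9.0571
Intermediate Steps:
z(h) = 86 + h (z(h) = h + 86 = 86 + h)
(-41767 - 39357)/(z((1 - 2)**2) + 8870) = (-41767 - 39357)/((86 + (1 - 2)**2) + 8870) = -81124/((86 + (-1)**2) + 8870) = -81124/((86 + 1) + 8870) = -81124/(87 + 8870) = -81124/8957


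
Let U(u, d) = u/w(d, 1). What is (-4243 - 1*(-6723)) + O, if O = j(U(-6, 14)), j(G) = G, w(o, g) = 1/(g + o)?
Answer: 2390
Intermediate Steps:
U(u, d) = u*(1 + d) (U(u, d) = u/(1/(1 + d)) = u*(1 + d))
O = -90 (O = -6*(1 + 14) = -6*15 = -90)
(-4243 - 1*(-6723)) + O = (-4243 - 1*(-6723)) - 90 = (-4243 + 6723) - 90 = 2480 - 90 = 2390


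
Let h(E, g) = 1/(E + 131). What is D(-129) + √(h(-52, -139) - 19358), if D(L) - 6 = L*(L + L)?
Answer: 33288 + 13*I*√714871/79 ≈ 33288.0 + 139.13*I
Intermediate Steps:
h(E, g) = 1/(131 + E)
D(L) = 6 + 2*L² (D(L) = 6 + L*(L + L) = 6 + L*(2*L) = 6 + 2*L²)
D(-129) + √(h(-52, -139) - 19358) = (6 + 2*(-129)²) + √(1/(131 - 52) - 19358) = (6 + 2*16641) + √(1/79 - 19358) = (6 + 33282) + √(1/79 - 19358) = 33288 + √(-1529281/79) = 33288 + 13*I*√714871/79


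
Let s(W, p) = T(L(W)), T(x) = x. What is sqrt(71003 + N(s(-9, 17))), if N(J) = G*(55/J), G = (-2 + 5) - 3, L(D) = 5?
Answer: sqrt(71003) ≈ 266.46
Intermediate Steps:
G = 0 (G = 3 - 3 = 0)
s(W, p) = 5
N(J) = 0 (N(J) = 0*(55/J) = 0)
sqrt(71003 + N(s(-9, 17))) = sqrt(71003 + 0) = sqrt(71003)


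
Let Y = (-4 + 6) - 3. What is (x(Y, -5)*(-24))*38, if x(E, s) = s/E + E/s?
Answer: -23712/5 ≈ -4742.4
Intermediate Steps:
Y = -1 (Y = 2 - 3 = -1)
x(E, s) = E/s + s/E
(x(Y, -5)*(-24))*38 = ((-1/(-5) - 5/(-1))*(-24))*38 = ((-1*(-1/5) - 5*(-1))*(-24))*38 = ((1/5 + 5)*(-24))*38 = ((26/5)*(-24))*38 = -624/5*38 = -23712/5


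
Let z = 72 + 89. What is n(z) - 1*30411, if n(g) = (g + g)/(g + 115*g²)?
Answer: -281545037/9258 ≈ -30411.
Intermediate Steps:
z = 161
n(g) = 2*g/(g + 115*g²) (n(g) = (2*g)/(g + 115*g²) = 2*g/(g + 115*g²))
n(z) - 1*30411 = 2/(1 + 115*161) - 1*30411 = 2/(1 + 18515) - 30411 = 2/18516 - 30411 = 2*(1/18516) - 30411 = 1/9258 - 30411 = -281545037/9258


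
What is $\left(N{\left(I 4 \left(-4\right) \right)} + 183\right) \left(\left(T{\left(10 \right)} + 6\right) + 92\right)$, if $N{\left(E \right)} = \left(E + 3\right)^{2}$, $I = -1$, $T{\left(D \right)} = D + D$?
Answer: $64192$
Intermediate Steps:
$T{\left(D \right)} = 2 D$
$N{\left(E \right)} = \left(3 + E\right)^{2}$
$\left(N{\left(I 4 \left(-4\right) \right)} + 183\right) \left(\left(T{\left(10 \right)} + 6\right) + 92\right) = \left(\left(3 + \left(-1\right) 4 \left(-4\right)\right)^{2} + 183\right) \left(\left(2 \cdot 10 + 6\right) + 92\right) = \left(\left(3 - -16\right)^{2} + 183\right) \left(\left(20 + 6\right) + 92\right) = \left(\left(3 + 16\right)^{2} + 183\right) \left(26 + 92\right) = \left(19^{2} + 183\right) 118 = \left(361 + 183\right) 118 = 544 \cdot 118 = 64192$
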